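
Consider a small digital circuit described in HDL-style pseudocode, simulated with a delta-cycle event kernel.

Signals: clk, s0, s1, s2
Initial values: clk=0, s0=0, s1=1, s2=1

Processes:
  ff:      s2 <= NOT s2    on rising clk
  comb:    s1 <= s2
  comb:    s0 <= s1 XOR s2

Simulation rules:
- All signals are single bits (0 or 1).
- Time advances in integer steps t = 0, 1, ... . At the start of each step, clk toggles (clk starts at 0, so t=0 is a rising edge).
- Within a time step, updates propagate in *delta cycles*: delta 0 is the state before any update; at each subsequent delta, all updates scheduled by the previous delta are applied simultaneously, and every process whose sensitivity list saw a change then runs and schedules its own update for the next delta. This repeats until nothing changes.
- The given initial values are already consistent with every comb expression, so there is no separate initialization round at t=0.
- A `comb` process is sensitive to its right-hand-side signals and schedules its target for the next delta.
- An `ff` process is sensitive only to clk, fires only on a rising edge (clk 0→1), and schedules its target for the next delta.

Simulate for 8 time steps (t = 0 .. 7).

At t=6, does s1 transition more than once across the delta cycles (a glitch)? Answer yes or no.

no

[bits: clk,s2,s1,s0]
t=0: Δ0=0110 Δ1=1110 Δ2=1010 Δ3=1001 Δ4=1000 | 4Δ
t=1: Δ0=1000 Δ1=0000 | 1Δ
t=2: Δ0=0000 Δ1=1000 Δ2=1100 Δ3=1111 Δ4=1110 | 4Δ
t=3: Δ0=1110 Δ1=0110 | 1Δ
t=4: Δ0=0110 Δ1=1110 Δ2=1010 Δ3=1001 Δ4=1000 | 4Δ
t=5: Δ0=1000 Δ1=0000 | 1Δ
t=6: Δ0=0000 Δ1=1000 Δ2=1100 Δ3=1111 Δ4=1110 | 4Δ
t=7: Δ0=1110 Δ1=0110 | 1Δ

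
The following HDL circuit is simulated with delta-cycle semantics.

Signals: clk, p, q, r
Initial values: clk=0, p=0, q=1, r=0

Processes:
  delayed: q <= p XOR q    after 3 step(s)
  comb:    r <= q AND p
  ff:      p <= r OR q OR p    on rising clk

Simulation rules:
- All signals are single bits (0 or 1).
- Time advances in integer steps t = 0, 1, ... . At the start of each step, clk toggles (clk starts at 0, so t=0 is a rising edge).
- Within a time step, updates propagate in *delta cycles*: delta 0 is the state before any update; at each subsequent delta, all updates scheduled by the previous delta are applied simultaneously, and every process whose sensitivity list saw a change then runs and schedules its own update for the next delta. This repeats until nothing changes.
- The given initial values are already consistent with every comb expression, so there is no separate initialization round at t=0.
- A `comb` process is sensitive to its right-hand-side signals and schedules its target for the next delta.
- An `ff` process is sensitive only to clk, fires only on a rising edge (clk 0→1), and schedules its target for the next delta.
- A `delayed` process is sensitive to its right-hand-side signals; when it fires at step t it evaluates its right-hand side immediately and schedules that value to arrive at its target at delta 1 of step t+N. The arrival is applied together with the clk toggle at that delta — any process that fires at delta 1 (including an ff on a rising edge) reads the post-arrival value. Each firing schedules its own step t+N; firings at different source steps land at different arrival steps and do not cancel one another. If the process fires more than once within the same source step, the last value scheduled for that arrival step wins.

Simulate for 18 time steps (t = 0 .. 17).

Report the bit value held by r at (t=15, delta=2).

t=0 Δ0: r=0 clk=0 p=0 q=1
  Δ1: clk:0→1
  Δ2: p:0→1
  Δ3: r:0→1
  (3Δ to stable)
t=1 Δ0: r=1 clk=1 p=1 q=1
  Δ1: clk:1→0
  (1Δ to stable)
t=2 Δ0: r=1 clk=0 p=1 q=1
  Δ1: clk:0→1
  (1Δ to stable)
t=3 Δ0: r=1 clk=1 p=1 q=1
  Δ1: clk:1→0, q:1→0
  Δ2: r:1→0
  (2Δ to stable)
t=4 Δ0: r=0 clk=0 p=1 q=0
  Δ1: clk:0→1
  (1Δ to stable)
t=5 Δ0: r=0 clk=1 p=1 q=0
  Δ1: clk:1→0
  (1Δ to stable)
t=6 Δ0: r=0 clk=0 p=1 q=0
  Δ1: clk:0→1, q:0→1
  Δ2: r:0→1
  (2Δ to stable)
t=7 Δ0: r=1 clk=1 p=1 q=1
  Δ1: clk:1→0
  (1Δ to stable)
t=8 Δ0: r=1 clk=0 p=1 q=1
  Δ1: clk:0→1
  (1Δ to stable)
t=9 Δ0: r=1 clk=1 p=1 q=1
  Δ1: clk:1→0, q:1→0
  Δ2: r:1→0
  (2Δ to stable)
t=10 Δ0: r=0 clk=0 p=1 q=0
  Δ1: clk:0→1
  (1Δ to stable)
t=11 Δ0: r=0 clk=1 p=1 q=0
  Δ1: clk:1→0
  (1Δ to stable)
t=12 Δ0: r=0 clk=0 p=1 q=0
  Δ1: clk:0→1, q:0→1
  Δ2: r:0→1
  (2Δ to stable)
t=13 Δ0: r=1 clk=1 p=1 q=1
  Δ1: clk:1→0
  (1Δ to stable)
t=14 Δ0: r=1 clk=0 p=1 q=1
  Δ1: clk:0→1
  (1Δ to stable)
t=15 Δ0: r=1 clk=1 p=1 q=1
  Δ1: clk:1→0, q:1→0
  Δ2: r:1→0
  (2Δ to stable)
t=16 Δ0: r=0 clk=0 p=1 q=0
  Δ1: clk:0→1
  (1Δ to stable)
t=17 Δ0: r=0 clk=1 p=1 q=0
  Δ1: clk:1→0
  (1Δ to stable)

0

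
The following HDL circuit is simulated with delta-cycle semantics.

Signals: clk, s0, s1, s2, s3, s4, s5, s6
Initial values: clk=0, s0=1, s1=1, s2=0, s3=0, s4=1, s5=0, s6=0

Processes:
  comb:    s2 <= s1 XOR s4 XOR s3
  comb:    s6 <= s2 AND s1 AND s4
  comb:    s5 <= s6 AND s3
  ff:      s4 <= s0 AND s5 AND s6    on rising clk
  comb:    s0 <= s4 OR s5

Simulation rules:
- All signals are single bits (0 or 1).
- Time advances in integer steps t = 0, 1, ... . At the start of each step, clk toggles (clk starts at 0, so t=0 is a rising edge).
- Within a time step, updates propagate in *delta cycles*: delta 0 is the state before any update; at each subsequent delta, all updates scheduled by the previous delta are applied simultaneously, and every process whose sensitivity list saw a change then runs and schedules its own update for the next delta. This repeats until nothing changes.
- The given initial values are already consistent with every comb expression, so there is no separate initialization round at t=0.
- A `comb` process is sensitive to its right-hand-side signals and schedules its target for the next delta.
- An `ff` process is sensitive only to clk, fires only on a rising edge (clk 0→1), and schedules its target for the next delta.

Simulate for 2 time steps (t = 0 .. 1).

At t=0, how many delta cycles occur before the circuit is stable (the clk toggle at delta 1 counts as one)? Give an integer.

t0.Δ0 s5=0 s3=0 s4=1 s2=0 s1=1 s6=0 clk=0 s0=1
t0.Δ1 s5=0 s3=0 s4=1 s2=0 s1=1 s6=0 clk=1 s0=1
t0.Δ2 s5=0 s3=0 s4=0 s2=0 s1=1 s6=0 clk=1 s0=1
t0.Δ3 s5=0 s3=0 s4=0 s2=1 s1=1 s6=0 clk=1 s0=0
t1.Δ0 s5=0 s3=0 s4=0 s2=1 s1=1 s6=0 clk=1 s0=0
t1.Δ1 s5=0 s3=0 s4=0 s2=1 s1=1 s6=0 clk=0 s0=0

3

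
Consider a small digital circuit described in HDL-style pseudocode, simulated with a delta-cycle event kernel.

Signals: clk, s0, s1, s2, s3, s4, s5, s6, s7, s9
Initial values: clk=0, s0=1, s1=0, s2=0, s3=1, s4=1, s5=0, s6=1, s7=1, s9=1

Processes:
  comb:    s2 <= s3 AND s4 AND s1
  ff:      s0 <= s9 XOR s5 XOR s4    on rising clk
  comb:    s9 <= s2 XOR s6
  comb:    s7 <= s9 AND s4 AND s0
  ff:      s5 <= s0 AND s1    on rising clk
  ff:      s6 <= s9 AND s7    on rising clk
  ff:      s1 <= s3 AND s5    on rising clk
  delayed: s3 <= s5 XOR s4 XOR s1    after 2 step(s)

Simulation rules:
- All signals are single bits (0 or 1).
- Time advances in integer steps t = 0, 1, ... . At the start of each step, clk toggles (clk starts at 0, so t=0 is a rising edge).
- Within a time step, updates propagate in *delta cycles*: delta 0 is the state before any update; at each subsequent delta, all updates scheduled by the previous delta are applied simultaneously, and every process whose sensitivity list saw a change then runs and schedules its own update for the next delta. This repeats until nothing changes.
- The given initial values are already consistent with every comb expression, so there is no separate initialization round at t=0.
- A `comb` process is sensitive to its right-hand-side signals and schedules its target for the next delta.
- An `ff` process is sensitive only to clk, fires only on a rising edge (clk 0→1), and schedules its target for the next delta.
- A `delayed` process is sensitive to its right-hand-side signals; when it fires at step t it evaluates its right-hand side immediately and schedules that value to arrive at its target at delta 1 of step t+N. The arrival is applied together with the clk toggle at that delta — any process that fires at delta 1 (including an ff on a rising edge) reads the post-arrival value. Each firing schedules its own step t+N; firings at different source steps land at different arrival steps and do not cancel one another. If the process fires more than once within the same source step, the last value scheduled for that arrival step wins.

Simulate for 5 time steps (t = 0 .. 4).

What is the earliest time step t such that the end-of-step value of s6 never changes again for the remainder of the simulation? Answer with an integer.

2

[bits: s2,s9,s7,s5,s0,s3,s1,clk,s6,s4]
t=0: Δ0=0110110011 Δ1=0110110111 Δ2=0110010111 Δ3=0100010111 | 3Δ
t=1: Δ0=0100010111 Δ1=0100010011 | 1Δ
t=2: Δ0=0100010011 Δ1=0100010111 Δ2=0100010101 Δ3=0000010101 | 3Δ
t=3: Δ0=0000010101 Δ1=0000010001 | 1Δ
t=4: Δ0=0000010001 Δ1=0000010101 Δ2=0000110101 | 2Δ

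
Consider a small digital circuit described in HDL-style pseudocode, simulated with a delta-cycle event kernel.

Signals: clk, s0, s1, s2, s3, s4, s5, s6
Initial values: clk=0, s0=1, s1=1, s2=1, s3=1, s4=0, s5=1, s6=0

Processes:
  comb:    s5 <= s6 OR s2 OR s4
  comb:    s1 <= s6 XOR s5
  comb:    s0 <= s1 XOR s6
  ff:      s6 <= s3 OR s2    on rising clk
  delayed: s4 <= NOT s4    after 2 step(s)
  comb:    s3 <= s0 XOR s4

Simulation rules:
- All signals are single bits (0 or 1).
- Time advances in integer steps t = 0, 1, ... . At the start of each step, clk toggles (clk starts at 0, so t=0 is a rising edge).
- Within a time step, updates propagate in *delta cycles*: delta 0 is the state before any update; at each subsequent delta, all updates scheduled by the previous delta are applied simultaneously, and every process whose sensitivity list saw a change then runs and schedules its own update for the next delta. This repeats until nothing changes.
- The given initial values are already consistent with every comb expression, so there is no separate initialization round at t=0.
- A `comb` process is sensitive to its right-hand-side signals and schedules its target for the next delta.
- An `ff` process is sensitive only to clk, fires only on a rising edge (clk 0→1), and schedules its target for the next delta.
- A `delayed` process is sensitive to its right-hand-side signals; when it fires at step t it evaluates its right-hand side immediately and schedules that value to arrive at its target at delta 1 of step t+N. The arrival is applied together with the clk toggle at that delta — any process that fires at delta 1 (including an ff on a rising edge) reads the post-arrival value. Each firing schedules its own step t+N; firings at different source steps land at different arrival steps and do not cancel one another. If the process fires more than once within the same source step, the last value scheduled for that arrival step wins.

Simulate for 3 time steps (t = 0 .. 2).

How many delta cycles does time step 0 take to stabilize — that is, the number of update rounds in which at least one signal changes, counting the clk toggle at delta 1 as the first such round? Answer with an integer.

5

t0.Δ0 s4=0 s1=1 s5=1 s0=1 s2=1 s6=0 s3=1 clk=0
t0.Δ1 s4=0 s1=1 s5=1 s0=1 s2=1 s6=0 s3=1 clk=1
t0.Δ2 s4=0 s1=1 s5=1 s0=1 s2=1 s6=1 s3=1 clk=1
t0.Δ3 s4=0 s1=0 s5=1 s0=0 s2=1 s6=1 s3=1 clk=1
t0.Δ4 s4=0 s1=0 s5=1 s0=1 s2=1 s6=1 s3=0 clk=1
t0.Δ5 s4=0 s1=0 s5=1 s0=1 s2=1 s6=1 s3=1 clk=1
t1.Δ0 s4=0 s1=0 s5=1 s0=1 s2=1 s6=1 s3=1 clk=1
t1.Δ1 s4=0 s1=0 s5=1 s0=1 s2=1 s6=1 s3=1 clk=0
t2.Δ0 s4=0 s1=0 s5=1 s0=1 s2=1 s6=1 s3=1 clk=0
t2.Δ1 s4=0 s1=0 s5=1 s0=1 s2=1 s6=1 s3=1 clk=1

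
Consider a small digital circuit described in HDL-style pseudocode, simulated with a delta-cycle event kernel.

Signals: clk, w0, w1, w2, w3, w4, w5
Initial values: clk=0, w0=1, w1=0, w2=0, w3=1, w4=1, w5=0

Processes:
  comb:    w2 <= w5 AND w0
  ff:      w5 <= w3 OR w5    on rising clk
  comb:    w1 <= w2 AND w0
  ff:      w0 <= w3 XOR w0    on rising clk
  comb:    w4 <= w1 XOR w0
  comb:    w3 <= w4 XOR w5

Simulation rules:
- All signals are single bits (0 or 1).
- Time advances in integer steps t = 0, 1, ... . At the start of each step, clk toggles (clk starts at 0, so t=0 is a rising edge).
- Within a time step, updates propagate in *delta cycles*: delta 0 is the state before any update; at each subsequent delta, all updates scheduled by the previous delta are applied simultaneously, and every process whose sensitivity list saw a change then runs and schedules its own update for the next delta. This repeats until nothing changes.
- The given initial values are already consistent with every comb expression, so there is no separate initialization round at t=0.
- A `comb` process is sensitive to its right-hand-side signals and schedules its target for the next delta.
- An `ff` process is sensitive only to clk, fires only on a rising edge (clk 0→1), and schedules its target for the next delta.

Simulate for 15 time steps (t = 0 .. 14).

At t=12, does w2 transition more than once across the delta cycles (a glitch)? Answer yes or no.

no

[bits: w0,w5,w1,w3,clk,w2,w4]
t=0: Δ0=1001001 Δ1=1001101 Δ2=0101101 Δ3=0100100 Δ4=0101100 | 4Δ
t=1: Δ0=0101100 Δ1=0101000 | 1Δ
t=2: Δ0=0101000 Δ1=0101100 Δ2=1101100 Δ3=1101111 Δ4=1110111 Δ5=1110110 Δ6=1111110 | 6Δ
t=3: Δ0=1111110 Δ1=1111010 | 1Δ
t=4: Δ0=1111010 Δ1=1111110 Δ2=0111110 Δ3=0101101 Δ4=0100100 Δ5=0101100 | 5Δ
t=5: Δ0=0101100 Δ1=0101000 | 1Δ
t=6: Δ0=0101000 Δ1=0101100 Δ2=1101100 Δ3=1101111 Δ4=1110111 Δ5=1110110 Δ6=1111110 | 6Δ
t=7: Δ0=1111110 Δ1=1111010 | 1Δ
t=8: Δ0=1111010 Δ1=1111110 Δ2=0111110 Δ3=0101101 Δ4=0100100 Δ5=0101100 | 5Δ
t=9: Δ0=0101100 Δ1=0101000 | 1Δ
t=10: Δ0=0101000 Δ1=0101100 Δ2=1101100 Δ3=1101111 Δ4=1110111 Δ5=1110110 Δ6=1111110 | 6Δ
t=11: Δ0=1111110 Δ1=1111010 | 1Δ
t=12: Δ0=1111010 Δ1=1111110 Δ2=0111110 Δ3=0101101 Δ4=0100100 Δ5=0101100 | 5Δ
t=13: Δ0=0101100 Δ1=0101000 | 1Δ
t=14: Δ0=0101000 Δ1=0101100 Δ2=1101100 Δ3=1101111 Δ4=1110111 Δ5=1110110 Δ6=1111110 | 6Δ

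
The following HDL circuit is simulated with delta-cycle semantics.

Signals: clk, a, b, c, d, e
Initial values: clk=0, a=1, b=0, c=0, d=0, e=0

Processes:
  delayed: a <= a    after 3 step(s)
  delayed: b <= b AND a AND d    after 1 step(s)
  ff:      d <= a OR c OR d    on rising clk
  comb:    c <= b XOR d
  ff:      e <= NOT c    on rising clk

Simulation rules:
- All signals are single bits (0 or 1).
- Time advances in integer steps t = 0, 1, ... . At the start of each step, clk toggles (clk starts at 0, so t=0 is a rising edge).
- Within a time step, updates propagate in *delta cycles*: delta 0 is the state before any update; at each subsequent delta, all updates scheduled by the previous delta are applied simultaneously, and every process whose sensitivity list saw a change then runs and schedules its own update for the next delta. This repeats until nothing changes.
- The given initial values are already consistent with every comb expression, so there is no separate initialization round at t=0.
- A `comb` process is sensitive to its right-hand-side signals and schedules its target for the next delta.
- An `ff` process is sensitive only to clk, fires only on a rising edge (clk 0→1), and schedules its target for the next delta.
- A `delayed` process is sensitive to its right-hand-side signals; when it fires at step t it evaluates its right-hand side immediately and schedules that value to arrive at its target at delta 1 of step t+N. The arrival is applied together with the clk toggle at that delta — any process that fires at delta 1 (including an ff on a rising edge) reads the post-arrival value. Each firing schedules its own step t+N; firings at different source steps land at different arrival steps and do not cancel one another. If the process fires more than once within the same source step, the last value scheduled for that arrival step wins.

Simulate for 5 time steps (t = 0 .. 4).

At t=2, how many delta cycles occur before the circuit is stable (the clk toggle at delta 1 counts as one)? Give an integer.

t=0 Δ0: clk=0 c=0 b=0 d=0 a=1 e=0
  Δ1: clk:0→1
  Δ2: d:0→1, e:0→1
  Δ3: c:0→1
  (3Δ to stable)
t=1 Δ0: clk=1 c=1 b=0 d=1 a=1 e=1
  Δ1: clk:1→0
  (1Δ to stable)
t=2 Δ0: clk=0 c=1 b=0 d=1 a=1 e=1
  Δ1: clk:0→1
  Δ2: e:1→0
  (2Δ to stable)
t=3 Δ0: clk=1 c=1 b=0 d=1 a=1 e=0
  Δ1: clk:1→0
  (1Δ to stable)
t=4 Δ0: clk=0 c=1 b=0 d=1 a=1 e=0
  Δ1: clk:0→1
  (1Δ to stable)

2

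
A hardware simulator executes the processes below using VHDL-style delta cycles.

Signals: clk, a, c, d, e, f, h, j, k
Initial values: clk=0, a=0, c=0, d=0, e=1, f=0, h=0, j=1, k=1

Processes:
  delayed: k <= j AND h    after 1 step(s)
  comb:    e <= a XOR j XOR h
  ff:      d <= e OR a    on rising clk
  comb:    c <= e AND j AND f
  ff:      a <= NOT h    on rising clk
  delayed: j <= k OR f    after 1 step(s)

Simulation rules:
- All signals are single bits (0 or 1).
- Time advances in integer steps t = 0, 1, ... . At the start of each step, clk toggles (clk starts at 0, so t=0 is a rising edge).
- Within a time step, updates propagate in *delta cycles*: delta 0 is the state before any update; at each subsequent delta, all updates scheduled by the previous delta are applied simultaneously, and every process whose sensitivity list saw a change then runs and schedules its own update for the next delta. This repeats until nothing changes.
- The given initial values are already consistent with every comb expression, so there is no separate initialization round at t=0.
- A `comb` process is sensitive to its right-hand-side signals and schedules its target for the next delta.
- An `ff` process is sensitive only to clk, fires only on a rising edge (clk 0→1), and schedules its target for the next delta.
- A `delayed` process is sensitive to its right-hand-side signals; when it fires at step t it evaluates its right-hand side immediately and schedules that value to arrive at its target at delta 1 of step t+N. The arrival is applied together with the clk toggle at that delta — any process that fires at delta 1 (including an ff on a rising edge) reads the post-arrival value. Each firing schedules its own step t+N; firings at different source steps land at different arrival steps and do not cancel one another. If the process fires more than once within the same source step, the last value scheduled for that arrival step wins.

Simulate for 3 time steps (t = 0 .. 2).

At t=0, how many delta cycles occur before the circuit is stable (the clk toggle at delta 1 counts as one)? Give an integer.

3

t0.Δ0 c=0 d=0 clk=0 j=1 f=0 a=0 e=1 k=1 h=0
t0.Δ1 c=0 d=0 clk=1 j=1 f=0 a=0 e=1 k=1 h=0
t0.Δ2 c=0 d=1 clk=1 j=1 f=0 a=1 e=1 k=1 h=0
t0.Δ3 c=0 d=1 clk=1 j=1 f=0 a=1 e=0 k=1 h=0
t1.Δ0 c=0 d=1 clk=1 j=1 f=0 a=1 e=0 k=1 h=0
t1.Δ1 c=0 d=1 clk=0 j=1 f=0 a=1 e=0 k=1 h=0
t2.Δ0 c=0 d=1 clk=0 j=1 f=0 a=1 e=0 k=1 h=0
t2.Δ1 c=0 d=1 clk=1 j=1 f=0 a=1 e=0 k=1 h=0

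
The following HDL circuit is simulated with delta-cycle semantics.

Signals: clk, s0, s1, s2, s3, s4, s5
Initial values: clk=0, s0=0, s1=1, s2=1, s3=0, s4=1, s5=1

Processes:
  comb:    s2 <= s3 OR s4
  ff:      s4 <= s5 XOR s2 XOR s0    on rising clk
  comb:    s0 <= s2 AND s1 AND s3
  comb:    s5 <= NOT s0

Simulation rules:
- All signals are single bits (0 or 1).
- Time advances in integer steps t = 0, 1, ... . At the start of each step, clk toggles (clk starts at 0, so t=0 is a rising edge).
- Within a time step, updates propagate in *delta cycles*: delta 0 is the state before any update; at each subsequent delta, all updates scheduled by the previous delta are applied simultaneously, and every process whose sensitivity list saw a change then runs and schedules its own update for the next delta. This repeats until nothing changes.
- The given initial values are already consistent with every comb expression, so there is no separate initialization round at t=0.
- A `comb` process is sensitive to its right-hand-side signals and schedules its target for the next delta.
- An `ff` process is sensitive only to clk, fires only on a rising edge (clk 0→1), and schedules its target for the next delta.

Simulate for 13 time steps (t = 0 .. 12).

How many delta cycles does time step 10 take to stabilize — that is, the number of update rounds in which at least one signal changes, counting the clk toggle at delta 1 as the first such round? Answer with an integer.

3

[bits: clk,s5,s1,s3,s2,s0,s4]
t=0: Δ0=0110101 Δ1=1110101 Δ2=1110100 Δ3=1110000 | 3Δ
t=1: Δ0=1110000 Δ1=0110000 | 1Δ
t=2: Δ0=0110000 Δ1=1110000 Δ2=1110001 Δ3=1110101 | 3Δ
t=3: Δ0=1110101 Δ1=0110101 | 1Δ
t=4: Δ0=0110101 Δ1=1110101 Δ2=1110100 Δ3=1110000 | 3Δ
t=5: Δ0=1110000 Δ1=0110000 | 1Δ
t=6: Δ0=0110000 Δ1=1110000 Δ2=1110001 Δ3=1110101 | 3Δ
t=7: Δ0=1110101 Δ1=0110101 | 1Δ
t=8: Δ0=0110101 Δ1=1110101 Δ2=1110100 Δ3=1110000 | 3Δ
t=9: Δ0=1110000 Δ1=0110000 | 1Δ
t=10: Δ0=0110000 Δ1=1110000 Δ2=1110001 Δ3=1110101 | 3Δ
t=11: Δ0=1110101 Δ1=0110101 | 1Δ
t=12: Δ0=0110101 Δ1=1110101 Δ2=1110100 Δ3=1110000 | 3Δ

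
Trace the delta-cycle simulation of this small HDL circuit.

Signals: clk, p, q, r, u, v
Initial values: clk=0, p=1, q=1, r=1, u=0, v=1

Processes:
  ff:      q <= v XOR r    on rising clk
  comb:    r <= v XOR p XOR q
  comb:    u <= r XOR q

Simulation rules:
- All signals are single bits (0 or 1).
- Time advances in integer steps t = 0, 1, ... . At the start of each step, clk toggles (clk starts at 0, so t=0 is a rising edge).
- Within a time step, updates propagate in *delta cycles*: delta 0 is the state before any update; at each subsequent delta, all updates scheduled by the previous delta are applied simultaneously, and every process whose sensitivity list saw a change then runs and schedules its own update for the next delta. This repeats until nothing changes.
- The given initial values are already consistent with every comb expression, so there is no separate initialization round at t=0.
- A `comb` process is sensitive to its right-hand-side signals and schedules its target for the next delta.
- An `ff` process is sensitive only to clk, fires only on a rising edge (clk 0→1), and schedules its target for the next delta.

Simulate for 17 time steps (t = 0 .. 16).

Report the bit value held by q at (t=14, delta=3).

t=0 Δ0: v=1 r=1 clk=0 u=0 q=1 p=1
  Δ1: clk:0→1
  Δ2: q:1→0
  Δ3: r:1→0, u:0→1
  Δ4: u:1→0
  (4Δ to stable)
t=1 Δ0: v=1 r=0 clk=1 u=0 q=0 p=1
  Δ1: clk:1→0
  (1Δ to stable)
t=2 Δ0: v=1 r=0 clk=0 u=0 q=0 p=1
  Δ1: clk:0→1
  Δ2: q:0→1
  Δ3: r:0→1, u:0→1
  Δ4: u:1→0
  (4Δ to stable)
t=3 Δ0: v=1 r=1 clk=1 u=0 q=1 p=1
  Δ1: clk:1→0
  (1Δ to stable)
t=4 Δ0: v=1 r=1 clk=0 u=0 q=1 p=1
  Δ1: clk:0→1
  Δ2: q:1→0
  Δ3: r:1→0, u:0→1
  Δ4: u:1→0
  (4Δ to stable)
t=5 Δ0: v=1 r=0 clk=1 u=0 q=0 p=1
  Δ1: clk:1→0
  (1Δ to stable)
t=6 Δ0: v=1 r=0 clk=0 u=0 q=0 p=1
  Δ1: clk:0→1
  Δ2: q:0→1
  Δ3: r:0→1, u:0→1
  Δ4: u:1→0
  (4Δ to stable)
t=7 Δ0: v=1 r=1 clk=1 u=0 q=1 p=1
  Δ1: clk:1→0
  (1Δ to stable)
t=8 Δ0: v=1 r=1 clk=0 u=0 q=1 p=1
  Δ1: clk:0→1
  Δ2: q:1→0
  Δ3: r:1→0, u:0→1
  Δ4: u:1→0
  (4Δ to stable)
t=9 Δ0: v=1 r=0 clk=1 u=0 q=0 p=1
  Δ1: clk:1→0
  (1Δ to stable)
t=10 Δ0: v=1 r=0 clk=0 u=0 q=0 p=1
  Δ1: clk:0→1
  Δ2: q:0→1
  Δ3: r:0→1, u:0→1
  Δ4: u:1→0
  (4Δ to stable)
t=11 Δ0: v=1 r=1 clk=1 u=0 q=1 p=1
  Δ1: clk:1→0
  (1Δ to stable)
t=12 Δ0: v=1 r=1 clk=0 u=0 q=1 p=1
  Δ1: clk:0→1
  Δ2: q:1→0
  Δ3: r:1→0, u:0→1
  Δ4: u:1→0
  (4Δ to stable)
t=13 Δ0: v=1 r=0 clk=1 u=0 q=0 p=1
  Δ1: clk:1→0
  (1Δ to stable)
t=14 Δ0: v=1 r=0 clk=0 u=0 q=0 p=1
  Δ1: clk:0→1
  Δ2: q:0→1
  Δ3: r:0→1, u:0→1
  Δ4: u:1→0
  (4Δ to stable)
t=15 Δ0: v=1 r=1 clk=1 u=0 q=1 p=1
  Δ1: clk:1→0
  (1Δ to stable)
t=16 Δ0: v=1 r=1 clk=0 u=0 q=1 p=1
  Δ1: clk:0→1
  Δ2: q:1→0
  Δ3: r:1→0, u:0→1
  Δ4: u:1→0
  (4Δ to stable)

1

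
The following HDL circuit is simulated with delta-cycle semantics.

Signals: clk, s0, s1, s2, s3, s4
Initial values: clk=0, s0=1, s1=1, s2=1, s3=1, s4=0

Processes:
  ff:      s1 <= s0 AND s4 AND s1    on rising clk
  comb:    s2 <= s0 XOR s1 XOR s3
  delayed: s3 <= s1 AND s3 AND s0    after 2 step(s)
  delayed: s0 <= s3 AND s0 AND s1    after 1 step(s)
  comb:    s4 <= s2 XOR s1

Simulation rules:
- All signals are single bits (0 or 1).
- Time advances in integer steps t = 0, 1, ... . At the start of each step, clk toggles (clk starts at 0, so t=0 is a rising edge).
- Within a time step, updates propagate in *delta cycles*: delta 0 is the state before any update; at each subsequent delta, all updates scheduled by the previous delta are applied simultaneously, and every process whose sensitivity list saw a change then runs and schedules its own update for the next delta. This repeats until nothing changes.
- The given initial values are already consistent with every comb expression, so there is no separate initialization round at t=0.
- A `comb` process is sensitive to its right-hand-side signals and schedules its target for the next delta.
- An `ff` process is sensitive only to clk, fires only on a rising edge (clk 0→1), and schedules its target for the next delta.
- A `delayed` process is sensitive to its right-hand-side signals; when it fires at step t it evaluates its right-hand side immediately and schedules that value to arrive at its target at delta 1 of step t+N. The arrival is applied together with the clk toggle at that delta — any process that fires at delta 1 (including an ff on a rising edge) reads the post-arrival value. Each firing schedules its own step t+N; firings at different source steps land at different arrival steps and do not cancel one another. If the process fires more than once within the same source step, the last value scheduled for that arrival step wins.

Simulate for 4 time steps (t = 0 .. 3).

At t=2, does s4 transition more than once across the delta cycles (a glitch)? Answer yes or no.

[bits: clk,s2,s4,s3,s0,s1]
t=0: Δ0=010111 Δ1=110111 Δ2=110110 Δ3=101110 Δ4=100110 | 4Δ
t=1: Δ0=100110 Δ1=000100 Δ2=010100 Δ3=011100 | 3Δ
t=2: Δ0=011100 Δ1=111000 Δ2=101000 Δ3=100000 | 3Δ
t=3: Δ0=100000 Δ1=000000 | 1Δ

no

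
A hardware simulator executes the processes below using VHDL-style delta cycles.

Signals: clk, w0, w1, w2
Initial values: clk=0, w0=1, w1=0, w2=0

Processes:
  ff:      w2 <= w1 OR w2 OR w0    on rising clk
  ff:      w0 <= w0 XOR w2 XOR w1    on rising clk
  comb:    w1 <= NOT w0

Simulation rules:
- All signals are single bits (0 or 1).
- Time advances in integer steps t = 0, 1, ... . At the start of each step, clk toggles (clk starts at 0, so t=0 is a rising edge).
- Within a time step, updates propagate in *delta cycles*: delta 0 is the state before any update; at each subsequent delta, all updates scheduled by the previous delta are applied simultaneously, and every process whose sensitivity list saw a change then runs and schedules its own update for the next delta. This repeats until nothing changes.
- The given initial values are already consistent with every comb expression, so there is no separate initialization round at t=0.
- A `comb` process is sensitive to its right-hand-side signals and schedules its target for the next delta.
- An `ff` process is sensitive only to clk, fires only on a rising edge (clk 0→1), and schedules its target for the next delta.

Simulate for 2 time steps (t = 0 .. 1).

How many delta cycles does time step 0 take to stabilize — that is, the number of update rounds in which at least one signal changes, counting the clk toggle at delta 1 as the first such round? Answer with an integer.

2

t=0 Δ0: clk=0 w1=0 w2=0 w0=1
  Δ1: clk:0→1
  Δ2: w2:0→1
  (2Δ to stable)
t=1 Δ0: clk=1 w1=0 w2=1 w0=1
  Δ1: clk:1→0
  (1Δ to stable)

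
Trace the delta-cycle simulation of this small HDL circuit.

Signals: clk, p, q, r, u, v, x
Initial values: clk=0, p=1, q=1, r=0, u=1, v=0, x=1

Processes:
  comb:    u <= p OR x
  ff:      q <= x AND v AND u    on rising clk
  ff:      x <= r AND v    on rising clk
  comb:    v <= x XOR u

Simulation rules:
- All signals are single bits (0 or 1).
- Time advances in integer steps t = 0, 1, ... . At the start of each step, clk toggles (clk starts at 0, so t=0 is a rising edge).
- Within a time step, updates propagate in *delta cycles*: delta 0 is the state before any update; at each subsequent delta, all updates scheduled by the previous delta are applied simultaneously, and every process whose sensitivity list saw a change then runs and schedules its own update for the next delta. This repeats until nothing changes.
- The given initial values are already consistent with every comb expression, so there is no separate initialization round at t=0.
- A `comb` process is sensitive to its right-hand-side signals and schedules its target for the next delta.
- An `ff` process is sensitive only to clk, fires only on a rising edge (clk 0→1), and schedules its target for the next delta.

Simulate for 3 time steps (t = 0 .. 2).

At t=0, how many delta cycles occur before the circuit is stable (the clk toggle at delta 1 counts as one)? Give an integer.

t0.Δ0 r=0 p=1 x=1 clk=0 q=1 v=0 u=1
t0.Δ1 r=0 p=1 x=1 clk=1 q=1 v=0 u=1
t0.Δ2 r=0 p=1 x=0 clk=1 q=0 v=0 u=1
t0.Δ3 r=0 p=1 x=0 clk=1 q=0 v=1 u=1
t1.Δ0 r=0 p=1 x=0 clk=1 q=0 v=1 u=1
t1.Δ1 r=0 p=1 x=0 clk=0 q=0 v=1 u=1
t2.Δ0 r=0 p=1 x=0 clk=0 q=0 v=1 u=1
t2.Δ1 r=0 p=1 x=0 clk=1 q=0 v=1 u=1

3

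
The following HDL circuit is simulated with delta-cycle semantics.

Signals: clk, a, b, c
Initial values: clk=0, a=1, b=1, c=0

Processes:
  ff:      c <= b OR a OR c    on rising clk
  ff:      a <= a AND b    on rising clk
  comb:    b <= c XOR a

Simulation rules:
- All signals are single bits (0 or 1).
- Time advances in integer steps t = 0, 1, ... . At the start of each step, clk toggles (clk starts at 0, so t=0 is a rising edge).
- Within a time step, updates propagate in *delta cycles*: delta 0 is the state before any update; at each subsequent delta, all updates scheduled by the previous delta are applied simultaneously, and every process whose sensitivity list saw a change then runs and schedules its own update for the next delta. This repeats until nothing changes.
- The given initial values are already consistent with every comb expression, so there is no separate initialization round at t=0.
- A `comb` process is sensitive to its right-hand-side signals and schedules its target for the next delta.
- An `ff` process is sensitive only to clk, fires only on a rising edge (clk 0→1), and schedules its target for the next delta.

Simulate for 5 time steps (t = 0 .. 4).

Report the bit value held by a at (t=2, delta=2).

0

t=0 Δ0: a=1 b=1 c=0 clk=0
  Δ1: clk:0→1
  Δ2: c:0→1
  Δ3: b:1→0
  (3Δ to stable)
t=1 Δ0: a=1 b=0 c=1 clk=1
  Δ1: clk:1→0
  (1Δ to stable)
t=2 Δ0: a=1 b=0 c=1 clk=0
  Δ1: clk:0→1
  Δ2: a:1→0
  Δ3: b:0→1
  (3Δ to stable)
t=3 Δ0: a=0 b=1 c=1 clk=1
  Δ1: clk:1→0
  (1Δ to stable)
t=4 Δ0: a=0 b=1 c=1 clk=0
  Δ1: clk:0→1
  (1Δ to stable)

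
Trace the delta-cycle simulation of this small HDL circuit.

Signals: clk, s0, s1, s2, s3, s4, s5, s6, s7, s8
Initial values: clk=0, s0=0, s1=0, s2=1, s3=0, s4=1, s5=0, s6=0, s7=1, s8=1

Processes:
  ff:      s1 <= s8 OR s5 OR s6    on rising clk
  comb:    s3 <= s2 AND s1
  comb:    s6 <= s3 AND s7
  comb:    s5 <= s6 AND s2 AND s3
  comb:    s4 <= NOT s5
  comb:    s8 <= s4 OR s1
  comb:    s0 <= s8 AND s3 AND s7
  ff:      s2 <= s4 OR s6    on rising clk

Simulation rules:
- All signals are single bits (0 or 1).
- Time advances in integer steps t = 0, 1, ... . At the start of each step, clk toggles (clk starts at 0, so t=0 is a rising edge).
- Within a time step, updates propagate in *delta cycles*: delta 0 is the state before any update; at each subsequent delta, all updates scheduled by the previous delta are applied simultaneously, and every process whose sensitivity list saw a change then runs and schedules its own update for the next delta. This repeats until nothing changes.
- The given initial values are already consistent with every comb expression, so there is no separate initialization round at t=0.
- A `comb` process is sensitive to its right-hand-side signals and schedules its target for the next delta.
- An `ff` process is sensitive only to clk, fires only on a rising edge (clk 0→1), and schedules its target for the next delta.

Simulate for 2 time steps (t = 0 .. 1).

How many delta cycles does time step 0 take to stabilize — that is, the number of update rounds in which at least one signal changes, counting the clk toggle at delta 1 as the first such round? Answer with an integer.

[bits: s4,s2,s0,s3,clk,s5,s8,s7,s1,s6]
t=0: Δ0=1100001100 Δ1=1100101100 Δ2=1100101110 Δ3=1101101110 Δ4=1111101111 Δ5=1111111111 Δ6=0111111111 | 6Δ
t=1: Δ0=0111111111 Δ1=0111011111 | 1Δ

6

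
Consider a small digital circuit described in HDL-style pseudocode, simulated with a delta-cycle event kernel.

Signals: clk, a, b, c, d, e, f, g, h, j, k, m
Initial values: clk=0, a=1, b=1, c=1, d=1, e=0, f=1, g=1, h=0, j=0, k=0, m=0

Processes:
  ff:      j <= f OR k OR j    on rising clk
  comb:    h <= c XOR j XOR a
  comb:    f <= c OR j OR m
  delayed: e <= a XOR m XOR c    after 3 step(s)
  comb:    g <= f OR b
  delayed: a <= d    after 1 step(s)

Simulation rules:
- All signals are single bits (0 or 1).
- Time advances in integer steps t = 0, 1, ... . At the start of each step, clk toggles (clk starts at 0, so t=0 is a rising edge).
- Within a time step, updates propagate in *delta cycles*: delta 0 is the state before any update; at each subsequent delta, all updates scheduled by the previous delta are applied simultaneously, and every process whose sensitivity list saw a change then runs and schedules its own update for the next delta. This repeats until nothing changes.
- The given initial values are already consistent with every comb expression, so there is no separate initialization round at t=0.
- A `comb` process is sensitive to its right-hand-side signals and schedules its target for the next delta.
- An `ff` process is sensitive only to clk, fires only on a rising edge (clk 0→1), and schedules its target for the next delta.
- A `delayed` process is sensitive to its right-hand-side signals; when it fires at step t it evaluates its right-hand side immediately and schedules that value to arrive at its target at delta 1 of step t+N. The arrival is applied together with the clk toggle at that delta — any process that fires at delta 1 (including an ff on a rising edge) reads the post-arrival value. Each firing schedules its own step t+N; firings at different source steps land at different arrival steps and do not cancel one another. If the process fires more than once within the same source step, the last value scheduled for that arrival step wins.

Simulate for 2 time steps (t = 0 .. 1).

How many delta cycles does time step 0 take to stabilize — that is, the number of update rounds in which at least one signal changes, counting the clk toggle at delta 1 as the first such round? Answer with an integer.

t=0 Δ0: j=0 clk=0 f=1 d=1 b=1 h=0 g=1 e=0 m=0 a=1 k=0 c=1
  Δ1: clk:0→1
  Δ2: j:0→1
  Δ3: h:0→1
  (3Δ to stable)
t=1 Δ0: j=1 clk=1 f=1 d=1 b=1 h=1 g=1 e=0 m=0 a=1 k=0 c=1
  Δ1: clk:1→0
  (1Δ to stable)

3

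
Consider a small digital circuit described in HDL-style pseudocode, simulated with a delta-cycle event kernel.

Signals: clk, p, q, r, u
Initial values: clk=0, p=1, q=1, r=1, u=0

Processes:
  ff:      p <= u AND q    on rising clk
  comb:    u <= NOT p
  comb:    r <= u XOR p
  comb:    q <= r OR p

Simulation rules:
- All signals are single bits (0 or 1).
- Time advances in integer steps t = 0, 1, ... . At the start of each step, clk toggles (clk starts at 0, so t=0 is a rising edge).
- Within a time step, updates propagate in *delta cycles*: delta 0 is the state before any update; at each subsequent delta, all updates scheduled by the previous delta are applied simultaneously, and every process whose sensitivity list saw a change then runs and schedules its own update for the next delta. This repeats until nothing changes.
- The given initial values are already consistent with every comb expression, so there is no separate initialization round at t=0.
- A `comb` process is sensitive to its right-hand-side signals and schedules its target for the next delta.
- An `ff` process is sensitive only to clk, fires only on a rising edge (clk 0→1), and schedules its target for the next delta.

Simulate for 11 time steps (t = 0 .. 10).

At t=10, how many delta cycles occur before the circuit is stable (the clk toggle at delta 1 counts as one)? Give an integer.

[bits: q,u,r,p,clk]
t=0: Δ0=10110 Δ1=10111 Δ2=10101 Δ3=11001 Δ4=01101 Δ5=11101 | 5Δ
t=1: Δ0=11101 Δ1=11100 | 1Δ
t=2: Δ0=11100 Δ1=11101 Δ2=11111 Δ3=10011 Δ4=10111 | 4Δ
t=3: Δ0=10111 Δ1=10110 | 1Δ
t=4: Δ0=10110 Δ1=10111 Δ2=10101 Δ3=11001 Δ4=01101 Δ5=11101 | 5Δ
t=5: Δ0=11101 Δ1=11100 | 1Δ
t=6: Δ0=11100 Δ1=11101 Δ2=11111 Δ3=10011 Δ4=10111 | 4Δ
t=7: Δ0=10111 Δ1=10110 | 1Δ
t=8: Δ0=10110 Δ1=10111 Δ2=10101 Δ3=11001 Δ4=01101 Δ5=11101 | 5Δ
t=9: Δ0=11101 Δ1=11100 | 1Δ
t=10: Δ0=11100 Δ1=11101 Δ2=11111 Δ3=10011 Δ4=10111 | 4Δ

4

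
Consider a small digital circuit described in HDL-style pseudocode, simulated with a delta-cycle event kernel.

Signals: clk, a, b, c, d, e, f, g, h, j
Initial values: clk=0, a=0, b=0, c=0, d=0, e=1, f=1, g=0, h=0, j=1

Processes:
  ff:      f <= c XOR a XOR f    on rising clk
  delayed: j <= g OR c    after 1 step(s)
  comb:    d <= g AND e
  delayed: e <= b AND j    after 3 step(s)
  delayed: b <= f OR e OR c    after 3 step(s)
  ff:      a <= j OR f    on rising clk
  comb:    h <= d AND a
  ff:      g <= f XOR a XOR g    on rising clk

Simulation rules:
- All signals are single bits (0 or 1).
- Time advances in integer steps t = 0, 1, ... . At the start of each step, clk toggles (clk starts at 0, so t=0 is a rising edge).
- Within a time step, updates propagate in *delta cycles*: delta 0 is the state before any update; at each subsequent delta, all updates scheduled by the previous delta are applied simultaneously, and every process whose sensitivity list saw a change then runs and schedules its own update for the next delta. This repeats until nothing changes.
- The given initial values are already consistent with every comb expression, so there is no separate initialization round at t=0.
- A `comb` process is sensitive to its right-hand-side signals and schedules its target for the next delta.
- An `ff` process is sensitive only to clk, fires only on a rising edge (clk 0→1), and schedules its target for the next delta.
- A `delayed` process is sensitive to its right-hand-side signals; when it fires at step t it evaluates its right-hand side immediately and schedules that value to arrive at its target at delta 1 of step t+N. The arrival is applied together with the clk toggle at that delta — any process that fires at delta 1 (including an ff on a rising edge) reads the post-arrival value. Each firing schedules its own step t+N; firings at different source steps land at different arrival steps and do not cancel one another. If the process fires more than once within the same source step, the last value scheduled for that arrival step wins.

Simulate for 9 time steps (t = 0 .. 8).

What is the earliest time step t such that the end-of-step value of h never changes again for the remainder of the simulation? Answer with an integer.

4

t0.Δ0 g=0 f=1 e=1 j=1 clk=0 a=0 c=0 h=0 b=0 d=0
t0.Δ1 g=0 f=1 e=1 j=1 clk=1 a=0 c=0 h=0 b=0 d=0
t0.Δ2 g=1 f=1 e=1 j=1 clk=1 a=1 c=0 h=0 b=0 d=0
t0.Δ3 g=1 f=1 e=1 j=1 clk=1 a=1 c=0 h=0 b=0 d=1
t0.Δ4 g=1 f=1 e=1 j=1 clk=1 a=1 c=0 h=1 b=0 d=1
t1.Δ0 g=1 f=1 e=1 j=1 clk=1 a=1 c=0 h=1 b=0 d=1
t1.Δ1 g=1 f=1 e=1 j=1 clk=0 a=1 c=0 h=1 b=0 d=1
t2.Δ0 g=1 f=1 e=1 j=1 clk=0 a=1 c=0 h=1 b=0 d=1
t2.Δ1 g=1 f=1 e=1 j=1 clk=1 a=1 c=0 h=1 b=0 d=1
t2.Δ2 g=1 f=0 e=1 j=1 clk=1 a=1 c=0 h=1 b=0 d=1
t3.Δ0 g=1 f=0 e=1 j=1 clk=1 a=1 c=0 h=1 b=0 d=1
t3.Δ1 g=1 f=0 e=1 j=1 clk=0 a=1 c=0 h=1 b=0 d=1
t4.Δ0 g=1 f=0 e=1 j=1 clk=0 a=1 c=0 h=1 b=0 d=1
t4.Δ1 g=1 f=0 e=1 j=1 clk=1 a=1 c=0 h=1 b=0 d=1
t4.Δ2 g=0 f=1 e=1 j=1 clk=1 a=1 c=0 h=1 b=0 d=1
t4.Δ3 g=0 f=1 e=1 j=1 clk=1 a=1 c=0 h=1 b=0 d=0
t4.Δ4 g=0 f=1 e=1 j=1 clk=1 a=1 c=0 h=0 b=0 d=0
t5.Δ0 g=0 f=1 e=1 j=1 clk=1 a=1 c=0 h=0 b=0 d=0
t5.Δ1 g=0 f=1 e=1 j=0 clk=0 a=1 c=0 h=0 b=1 d=0
t6.Δ0 g=0 f=1 e=1 j=0 clk=0 a=1 c=0 h=0 b=1 d=0
t6.Δ1 g=0 f=1 e=1 j=0 clk=1 a=1 c=0 h=0 b=1 d=0
t6.Δ2 g=0 f=0 e=1 j=0 clk=1 a=1 c=0 h=0 b=1 d=0
t7.Δ0 g=0 f=0 e=1 j=0 clk=1 a=1 c=0 h=0 b=1 d=0
t7.Δ1 g=0 f=0 e=1 j=0 clk=0 a=1 c=0 h=0 b=1 d=0
t8.Δ0 g=0 f=0 e=1 j=0 clk=0 a=1 c=0 h=0 b=1 d=0
t8.Δ1 g=0 f=0 e=0 j=0 clk=1 a=1 c=0 h=0 b=1 d=0
t8.Δ2 g=1 f=1 e=0 j=0 clk=1 a=0 c=0 h=0 b=1 d=0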